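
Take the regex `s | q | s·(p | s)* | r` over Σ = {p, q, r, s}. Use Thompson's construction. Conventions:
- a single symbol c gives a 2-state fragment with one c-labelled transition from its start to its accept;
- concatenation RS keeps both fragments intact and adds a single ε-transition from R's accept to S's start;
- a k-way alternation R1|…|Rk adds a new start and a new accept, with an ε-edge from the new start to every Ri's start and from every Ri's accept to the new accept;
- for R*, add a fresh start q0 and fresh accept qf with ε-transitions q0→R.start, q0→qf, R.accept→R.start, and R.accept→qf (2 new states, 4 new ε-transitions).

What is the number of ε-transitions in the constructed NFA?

17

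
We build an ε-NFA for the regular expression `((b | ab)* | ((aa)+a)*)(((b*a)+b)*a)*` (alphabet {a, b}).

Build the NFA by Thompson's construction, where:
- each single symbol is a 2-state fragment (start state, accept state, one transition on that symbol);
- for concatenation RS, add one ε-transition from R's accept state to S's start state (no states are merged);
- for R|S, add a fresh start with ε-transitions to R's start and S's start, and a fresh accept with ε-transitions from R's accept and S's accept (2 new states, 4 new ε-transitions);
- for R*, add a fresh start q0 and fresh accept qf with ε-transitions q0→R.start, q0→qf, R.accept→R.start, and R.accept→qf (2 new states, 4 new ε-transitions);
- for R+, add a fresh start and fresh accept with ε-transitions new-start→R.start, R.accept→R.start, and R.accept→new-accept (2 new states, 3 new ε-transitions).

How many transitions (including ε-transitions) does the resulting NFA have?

Per subexpression:
Each of the 10 symbol leaves contributes 1 transition (1 symbol, 0 ε).
  ab = 3 transitions (2 symbol, 1 ε)
  b | ab = 8 transitions (3 symbol, 5 ε)
  (b | ab)* = 12 transitions (3 symbol, 9 ε)
  aa = 3 transitions (2 symbol, 1 ε)
  (aa)+ = 6 transitions (2 symbol, 4 ε)
  (aa)+a = 8 transitions (3 symbol, 5 ε)
  ((aa)+a)* = 12 transitions (3 symbol, 9 ε)
  (b | ab)* | ((aa)+a)* = 28 transitions (6 symbol, 22 ε)
  b* = 5 transitions (1 symbol, 4 ε)
  b*a = 7 transitions (2 symbol, 5 ε)
  (b*a)+ = 10 transitions (2 symbol, 8 ε)
  (b*a)+b = 12 transitions (3 symbol, 9 ε)
  ((b*a)+b)* = 16 transitions (3 symbol, 13 ε)
  ((b*a)+b)*a = 18 transitions (4 symbol, 14 ε)
  (((b*a)+b)*a)* = 22 transitions (4 symbol, 18 ε)
  ((b | ab)* | ((aa)+a)*)(((b*a)+b)*a)* = 51 transitions (10 symbol, 41 ε)

51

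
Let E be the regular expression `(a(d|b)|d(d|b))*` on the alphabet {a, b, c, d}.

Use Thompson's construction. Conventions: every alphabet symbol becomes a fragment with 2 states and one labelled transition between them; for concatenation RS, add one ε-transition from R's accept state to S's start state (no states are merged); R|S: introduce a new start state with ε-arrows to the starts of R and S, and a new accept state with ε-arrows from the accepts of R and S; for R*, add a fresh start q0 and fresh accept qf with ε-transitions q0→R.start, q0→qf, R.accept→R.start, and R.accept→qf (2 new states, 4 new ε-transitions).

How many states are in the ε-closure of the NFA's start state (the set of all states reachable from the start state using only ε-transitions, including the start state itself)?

5

Compute the ε-closure size of each fragment's start state recursively; a symbol fragment's start has no outgoing ε-edge, so its closure is just itself (size 1).
  d|b → |ε-closure| = 1 + 1 + 1 = 3 (the new accept is not ε-reachable since no branch accepts ε)
  a(d|b) → same as the first factor's closure: |ε-closure| = 1
  d|b → |ε-closure| = 1 + 1 + 1 = 3 (the new accept is not ε-reachable since no branch accepts ε)
  d(d|b) → same as the first factor's closure: |ε-closure| = 1
  a(d|b)|d(d|b) → |ε-closure| = 1 + 1 + 1 = 3 (the new accept is not ε-reachable since no branch accepts ε)
  (a(d|b)|d(d|b))* → |ε-closure| = 1 (new start) + 3 (body) + 1 (new accept) = 5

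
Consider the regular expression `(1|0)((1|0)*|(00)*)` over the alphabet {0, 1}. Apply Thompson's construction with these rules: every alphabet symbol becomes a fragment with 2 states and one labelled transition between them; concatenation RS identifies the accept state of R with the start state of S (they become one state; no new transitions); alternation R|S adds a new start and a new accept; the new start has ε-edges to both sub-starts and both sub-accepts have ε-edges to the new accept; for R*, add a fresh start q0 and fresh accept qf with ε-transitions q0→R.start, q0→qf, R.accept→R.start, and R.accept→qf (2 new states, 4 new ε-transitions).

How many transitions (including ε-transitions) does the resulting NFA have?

26

Recursing over subexpressions:
Each of the 6 symbol leaves contributes 1 transition (1 symbol, 0 ε).
  1|0 → 6 transitions (2 symbol, 4 ε)
  1|0 → 6 transitions (2 symbol, 4 ε)
  (1|0)* → 10 transitions (2 symbol, 8 ε)
  00 → 2 transitions (2 symbol, 0 ε)
  (00)* → 6 transitions (2 symbol, 4 ε)
  (1|0)*|(00)* → 20 transitions (4 symbol, 16 ε)
  (1|0)((1|0)*|(00)*) → 26 transitions (6 symbol, 20 ε)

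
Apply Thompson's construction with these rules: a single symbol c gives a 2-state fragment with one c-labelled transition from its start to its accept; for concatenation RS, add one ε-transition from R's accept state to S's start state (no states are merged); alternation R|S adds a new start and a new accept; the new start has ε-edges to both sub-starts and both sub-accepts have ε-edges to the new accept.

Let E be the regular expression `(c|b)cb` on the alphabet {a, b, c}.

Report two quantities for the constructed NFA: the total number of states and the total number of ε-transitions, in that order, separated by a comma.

Per subexpression:
Each of the 4 symbol leaves contributes 2 states and 0 ε-transitions.
  c|b — 6 states, 4 ε-transitions
  (c|b)cb — 10 states, 6 ε-transitions

10, 6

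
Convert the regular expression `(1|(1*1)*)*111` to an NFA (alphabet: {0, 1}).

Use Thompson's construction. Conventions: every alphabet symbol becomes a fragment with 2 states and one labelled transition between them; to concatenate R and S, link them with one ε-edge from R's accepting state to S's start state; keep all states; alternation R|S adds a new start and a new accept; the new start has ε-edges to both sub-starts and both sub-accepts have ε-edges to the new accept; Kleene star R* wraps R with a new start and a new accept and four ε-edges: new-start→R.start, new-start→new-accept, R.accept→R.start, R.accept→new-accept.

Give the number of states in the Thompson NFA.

Per subexpression:
Each of the 6 symbol leaves contributes a 2-state fragment.
  1* : 4 states
  1*1 : 6 states
  (1*1)* : 8 states
  1|(1*1)* : 12 states
  (1|(1*1)*)* : 14 states
  (1|(1*1)*)*111 : 20 states

20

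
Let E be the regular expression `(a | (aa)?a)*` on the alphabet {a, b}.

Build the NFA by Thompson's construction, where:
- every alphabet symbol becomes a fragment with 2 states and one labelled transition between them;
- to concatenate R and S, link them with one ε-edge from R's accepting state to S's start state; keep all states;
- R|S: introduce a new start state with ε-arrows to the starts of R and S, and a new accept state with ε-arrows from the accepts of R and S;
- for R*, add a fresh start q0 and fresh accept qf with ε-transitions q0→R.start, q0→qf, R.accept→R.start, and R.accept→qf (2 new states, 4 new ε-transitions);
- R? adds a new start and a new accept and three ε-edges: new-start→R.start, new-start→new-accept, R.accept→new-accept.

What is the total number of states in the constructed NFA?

Bottom-up over the parse tree:
Each of the 4 symbol leaves contributes a 2-state fragment.
  aa → 4 states
  (aa)? → 6 states
  (aa)?a → 8 states
  a | (aa)?a → 12 states
  (a | (aa)?a)* → 14 states

14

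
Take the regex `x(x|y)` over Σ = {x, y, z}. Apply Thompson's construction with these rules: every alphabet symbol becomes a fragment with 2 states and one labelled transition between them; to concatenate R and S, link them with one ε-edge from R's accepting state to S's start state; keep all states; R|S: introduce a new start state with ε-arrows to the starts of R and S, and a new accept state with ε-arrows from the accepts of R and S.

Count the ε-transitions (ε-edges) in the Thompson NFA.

Per subexpression:
Each of the 3 symbol leaves contributes 0 ε-transitions.
  x|y : 4 ε-transitions
  x(x|y) : 5 ε-transitions

5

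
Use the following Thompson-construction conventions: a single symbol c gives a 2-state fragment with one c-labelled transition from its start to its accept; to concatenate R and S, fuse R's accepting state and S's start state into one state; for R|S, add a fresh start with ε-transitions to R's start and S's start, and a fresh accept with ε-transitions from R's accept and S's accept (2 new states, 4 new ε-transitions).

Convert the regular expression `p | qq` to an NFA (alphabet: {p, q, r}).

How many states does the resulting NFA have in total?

7

Building bottom-up:
Each of the 3 symbol leaves contributes a 2-state fragment.
  qq — 3 states
  p | qq — 7 states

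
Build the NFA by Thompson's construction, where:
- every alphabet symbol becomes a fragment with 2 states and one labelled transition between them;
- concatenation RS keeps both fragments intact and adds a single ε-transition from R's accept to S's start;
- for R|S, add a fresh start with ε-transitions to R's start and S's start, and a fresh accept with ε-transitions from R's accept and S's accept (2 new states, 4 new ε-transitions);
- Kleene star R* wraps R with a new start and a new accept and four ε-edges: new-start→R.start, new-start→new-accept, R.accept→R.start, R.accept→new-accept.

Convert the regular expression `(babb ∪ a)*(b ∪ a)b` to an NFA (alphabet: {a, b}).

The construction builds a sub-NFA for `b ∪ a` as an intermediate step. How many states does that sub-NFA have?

Fragment for `b ∪ a`:
Each of the 2 symbol leaves contributes a 2-state fragment.
  b ∪ a : 6 states

6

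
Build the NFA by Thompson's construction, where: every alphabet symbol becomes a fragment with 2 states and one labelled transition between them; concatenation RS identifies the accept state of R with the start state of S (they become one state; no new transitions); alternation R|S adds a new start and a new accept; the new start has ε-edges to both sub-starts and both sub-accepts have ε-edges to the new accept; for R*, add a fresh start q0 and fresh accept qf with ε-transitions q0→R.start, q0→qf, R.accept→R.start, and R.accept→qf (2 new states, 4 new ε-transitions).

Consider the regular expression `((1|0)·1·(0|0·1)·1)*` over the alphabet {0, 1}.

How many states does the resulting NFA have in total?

By structural recursion:
Each of the 7 symbol leaves contributes a 2-state fragment.
  1|0 = 6 states
  0·1 = 3 states
  0|0·1 = 7 states
  (1|0)·1·(0|0·1)·1 = 14 states
  ((1|0)·1·(0|0·1)·1)* = 16 states

16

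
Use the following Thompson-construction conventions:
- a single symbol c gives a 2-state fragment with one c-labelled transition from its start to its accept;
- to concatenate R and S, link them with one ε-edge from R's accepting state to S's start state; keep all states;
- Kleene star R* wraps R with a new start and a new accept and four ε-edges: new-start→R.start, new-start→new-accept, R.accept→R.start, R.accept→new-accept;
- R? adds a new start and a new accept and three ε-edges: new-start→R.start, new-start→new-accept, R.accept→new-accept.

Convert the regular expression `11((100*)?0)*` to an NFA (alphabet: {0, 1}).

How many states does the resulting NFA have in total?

Recursing over subexpressions:
Each of the 6 symbol leaves contributes a 2-state fragment.
  0* : 4 states
  100* : 8 states
  (100*)? : 10 states
  (100*)?0 : 12 states
  ((100*)?0)* : 14 states
  11((100*)?0)* : 18 states

18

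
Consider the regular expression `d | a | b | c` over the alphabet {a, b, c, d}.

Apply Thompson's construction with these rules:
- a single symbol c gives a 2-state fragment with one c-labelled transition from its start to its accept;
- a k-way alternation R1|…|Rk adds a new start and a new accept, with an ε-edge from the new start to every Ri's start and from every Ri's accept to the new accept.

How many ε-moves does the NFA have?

8

By structural recursion:
Each of the 4 symbol leaves contributes 0 ε-transitions.
  d | a | b | c = 8 ε-transitions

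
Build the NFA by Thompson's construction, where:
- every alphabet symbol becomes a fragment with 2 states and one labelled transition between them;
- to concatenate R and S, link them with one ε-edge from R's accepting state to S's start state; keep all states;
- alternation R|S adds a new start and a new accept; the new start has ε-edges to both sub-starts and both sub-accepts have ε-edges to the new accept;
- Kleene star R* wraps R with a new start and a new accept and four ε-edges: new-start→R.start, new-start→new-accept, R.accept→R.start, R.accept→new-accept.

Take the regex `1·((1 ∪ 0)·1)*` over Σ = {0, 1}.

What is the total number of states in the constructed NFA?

12

Recursing over subexpressions:
Each of the 4 symbol leaves contributes a 2-state fragment.
  1 ∪ 0 = 6 states
  (1 ∪ 0)·1 = 8 states
  ((1 ∪ 0)·1)* = 10 states
  1·((1 ∪ 0)·1)* = 12 states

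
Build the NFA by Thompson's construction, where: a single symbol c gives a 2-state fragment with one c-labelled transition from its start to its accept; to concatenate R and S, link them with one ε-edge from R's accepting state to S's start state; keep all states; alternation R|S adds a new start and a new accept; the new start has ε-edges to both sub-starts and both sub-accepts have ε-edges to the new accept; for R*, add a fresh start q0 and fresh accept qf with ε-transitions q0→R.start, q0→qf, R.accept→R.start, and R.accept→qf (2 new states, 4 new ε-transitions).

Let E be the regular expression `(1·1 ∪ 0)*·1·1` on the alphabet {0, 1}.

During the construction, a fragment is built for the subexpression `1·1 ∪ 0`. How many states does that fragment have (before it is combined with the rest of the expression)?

8

Fragment for `1·1 ∪ 0`:
Each of the 3 symbol leaves contributes a 2-state fragment.
  1·1 : 4 states
  1·1 ∪ 0 : 8 states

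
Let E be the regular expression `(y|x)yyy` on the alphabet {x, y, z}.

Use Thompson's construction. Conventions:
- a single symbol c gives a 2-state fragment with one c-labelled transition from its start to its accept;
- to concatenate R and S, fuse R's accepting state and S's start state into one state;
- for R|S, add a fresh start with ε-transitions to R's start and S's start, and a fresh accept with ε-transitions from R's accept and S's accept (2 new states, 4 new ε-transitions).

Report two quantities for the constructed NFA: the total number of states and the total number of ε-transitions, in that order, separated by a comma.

9, 4

Building bottom-up:
Each of the 5 symbol leaves contributes 2 states and 0 ε-transitions.
  y|x — 6 states, 4 ε-transitions
  (y|x)yyy — 9 states, 4 ε-transitions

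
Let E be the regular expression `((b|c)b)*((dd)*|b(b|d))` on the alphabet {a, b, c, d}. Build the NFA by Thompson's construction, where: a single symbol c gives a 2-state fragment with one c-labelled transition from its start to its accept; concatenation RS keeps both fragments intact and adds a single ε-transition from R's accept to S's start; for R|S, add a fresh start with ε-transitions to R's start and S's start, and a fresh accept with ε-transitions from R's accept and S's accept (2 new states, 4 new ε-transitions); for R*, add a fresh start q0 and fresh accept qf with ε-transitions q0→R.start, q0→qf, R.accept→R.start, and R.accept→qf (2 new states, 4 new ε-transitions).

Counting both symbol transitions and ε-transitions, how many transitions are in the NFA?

Bottom-up over the parse tree:
Each of the 8 symbol leaves contributes 1 transition (1 symbol, 0 ε).
  b|c → 6 transitions (2 symbol, 4 ε)
  (b|c)b → 8 transitions (3 symbol, 5 ε)
  ((b|c)b)* → 12 transitions (3 symbol, 9 ε)
  dd → 3 transitions (2 symbol, 1 ε)
  (dd)* → 7 transitions (2 symbol, 5 ε)
  b|d → 6 transitions (2 symbol, 4 ε)
  b(b|d) → 8 transitions (3 symbol, 5 ε)
  (dd)*|b(b|d) → 19 transitions (5 symbol, 14 ε)
  ((b|c)b)*((dd)*|b(b|d)) → 32 transitions (8 symbol, 24 ε)

32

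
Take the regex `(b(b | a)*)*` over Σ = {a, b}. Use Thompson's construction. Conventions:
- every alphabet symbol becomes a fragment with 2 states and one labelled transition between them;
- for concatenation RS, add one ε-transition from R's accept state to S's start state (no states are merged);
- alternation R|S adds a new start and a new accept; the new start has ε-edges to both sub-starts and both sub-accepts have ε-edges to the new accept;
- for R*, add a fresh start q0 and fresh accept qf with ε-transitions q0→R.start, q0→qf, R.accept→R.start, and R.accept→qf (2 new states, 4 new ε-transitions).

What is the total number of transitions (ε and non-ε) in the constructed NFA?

16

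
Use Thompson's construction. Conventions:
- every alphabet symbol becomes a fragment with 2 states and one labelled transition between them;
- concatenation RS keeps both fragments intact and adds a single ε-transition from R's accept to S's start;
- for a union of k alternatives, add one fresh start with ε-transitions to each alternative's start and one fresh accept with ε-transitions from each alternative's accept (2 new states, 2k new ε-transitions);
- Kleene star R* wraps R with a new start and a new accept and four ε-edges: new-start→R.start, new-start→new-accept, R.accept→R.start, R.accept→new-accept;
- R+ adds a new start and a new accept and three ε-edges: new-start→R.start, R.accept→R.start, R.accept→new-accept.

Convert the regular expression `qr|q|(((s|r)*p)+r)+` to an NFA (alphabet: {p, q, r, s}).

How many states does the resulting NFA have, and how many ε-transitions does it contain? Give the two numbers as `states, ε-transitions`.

24, 23

Recursing over subexpressions:
Each of the 7 symbol leaves contributes 2 states and 0 ε-transitions.
  qr — 4 states, 1 ε-transition
  s|r — 6 states, 4 ε-transitions
  (s|r)* — 8 states, 8 ε-transitions
  (s|r)*p — 10 states, 9 ε-transitions
  ((s|r)*p)+ — 12 states, 12 ε-transitions
  ((s|r)*p)+r — 14 states, 13 ε-transitions
  (((s|r)*p)+r)+ — 16 states, 16 ε-transitions
  qr|q|(((s|r)*p)+r)+ — 24 states, 23 ε-transitions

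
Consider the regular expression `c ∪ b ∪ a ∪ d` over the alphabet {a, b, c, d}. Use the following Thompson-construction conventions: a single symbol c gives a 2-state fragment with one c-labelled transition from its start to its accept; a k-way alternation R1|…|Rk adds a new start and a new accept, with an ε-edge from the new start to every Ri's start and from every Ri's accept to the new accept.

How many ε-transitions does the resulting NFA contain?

Building bottom-up:
Each of the 4 symbol leaves contributes 0 ε-transitions.
  c ∪ b ∪ a ∪ d → 8 ε-transitions

8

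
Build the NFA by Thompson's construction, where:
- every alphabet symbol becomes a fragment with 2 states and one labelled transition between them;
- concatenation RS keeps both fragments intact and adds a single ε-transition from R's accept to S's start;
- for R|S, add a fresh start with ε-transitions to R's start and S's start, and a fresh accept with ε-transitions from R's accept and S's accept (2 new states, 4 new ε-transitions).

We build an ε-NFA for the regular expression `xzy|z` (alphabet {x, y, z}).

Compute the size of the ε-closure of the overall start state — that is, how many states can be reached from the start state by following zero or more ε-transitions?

Work bottom-up. For each fragment F, track |ε-closure(F.start)| and whether F's accept lies in that closure (i.e. whether F accepts ε). A single-symbol fragment has closure size 1 and does not accept ε.
  xzy : C equals the left operand's closure size = 1 (its accept is not ε-reachable, so the closure stops there)
  xzy|z : new start ε-reaches every alternative's start; none of them accept ε, so the new accept is not reached: C = 1 + 1 + 1 = 3

3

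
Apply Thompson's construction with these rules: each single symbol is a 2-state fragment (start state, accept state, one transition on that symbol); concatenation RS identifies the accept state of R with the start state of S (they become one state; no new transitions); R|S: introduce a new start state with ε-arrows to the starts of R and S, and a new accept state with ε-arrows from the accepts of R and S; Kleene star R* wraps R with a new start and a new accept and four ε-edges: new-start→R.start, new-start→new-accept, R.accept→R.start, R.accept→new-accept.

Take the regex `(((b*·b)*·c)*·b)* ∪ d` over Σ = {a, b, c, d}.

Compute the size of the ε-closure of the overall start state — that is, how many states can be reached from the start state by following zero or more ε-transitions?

12

Work bottom-up. For each fragment F, track |ε-closure(F.start)| and whether F's accept lies in that closure (i.e. whether F accepts ε). A single-symbol fragment has closure size 1 and does not accept ε.
  b* — the star's fresh start ε-reaches both the body's start and the fresh accept: |closure| = 2 + 1 = 3
  b*·b — |closure| = 3 + (1−1) = 3 (closure spills across the concat boundary because the left factor accepts ε)
  (b*·b)* — |closure| = 1 (new start) + 3 (body) + 1 (new accept) = 5
  (b*·b)*·c — |closure| = 5 + (1−1) = 5 (closure spills across the concat boundary because the left factor accepts ε)
  ((b*·b)*·c)* — new start has ε-edges to the inner start and to the new accept, so |closure| = 2 + 5 = 7
  ((b*·b)*·c)*·b — |closure| = 7 + (1−1) = 7 (closure spills across the concat boundary because the left factor accepts ε)
  (((b*·b)*·c)*·b)* — |closure| = 1 (new start) + 7 (body) + 1 (new accept) = 9
  (((b*·b)*·c)*·b)* ∪ d — new start ε-reaches every alternative's start; at least one alternative accepts ε, so the union's new accept is reached too: |closure| = 1 + 9 + 1 + 1 = 12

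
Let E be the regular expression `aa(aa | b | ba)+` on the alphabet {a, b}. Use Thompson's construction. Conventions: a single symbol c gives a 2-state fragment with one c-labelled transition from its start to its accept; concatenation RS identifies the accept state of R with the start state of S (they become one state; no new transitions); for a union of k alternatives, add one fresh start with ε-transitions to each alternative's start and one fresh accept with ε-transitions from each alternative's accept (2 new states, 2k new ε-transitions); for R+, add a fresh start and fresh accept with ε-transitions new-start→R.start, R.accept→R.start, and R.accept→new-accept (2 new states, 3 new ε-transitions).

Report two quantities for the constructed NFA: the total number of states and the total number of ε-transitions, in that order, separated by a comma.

14, 9

Building bottom-up:
Each of the 7 symbol leaves contributes 2 states and 0 ε-transitions.
  aa : 3 states, 0 ε-transitions
  ba : 3 states, 0 ε-transitions
  aa | b | ba : 10 states, 6 ε-transitions
  (aa | b | ba)+ : 12 states, 9 ε-transitions
  aa(aa | b | ba)+ : 14 states, 9 ε-transitions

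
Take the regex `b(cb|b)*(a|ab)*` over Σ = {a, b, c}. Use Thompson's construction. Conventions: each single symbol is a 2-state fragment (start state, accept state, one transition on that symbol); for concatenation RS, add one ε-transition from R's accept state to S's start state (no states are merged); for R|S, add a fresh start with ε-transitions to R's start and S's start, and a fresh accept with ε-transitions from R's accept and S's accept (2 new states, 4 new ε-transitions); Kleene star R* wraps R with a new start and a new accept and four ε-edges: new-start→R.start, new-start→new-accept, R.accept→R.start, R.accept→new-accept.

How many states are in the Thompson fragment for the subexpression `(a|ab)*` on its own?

Fragment for `(a|ab)*`:
Each of the 3 symbol leaves contributes a 2-state fragment.
  ab — 4 states
  a|ab — 8 states
  (a|ab)* — 10 states

10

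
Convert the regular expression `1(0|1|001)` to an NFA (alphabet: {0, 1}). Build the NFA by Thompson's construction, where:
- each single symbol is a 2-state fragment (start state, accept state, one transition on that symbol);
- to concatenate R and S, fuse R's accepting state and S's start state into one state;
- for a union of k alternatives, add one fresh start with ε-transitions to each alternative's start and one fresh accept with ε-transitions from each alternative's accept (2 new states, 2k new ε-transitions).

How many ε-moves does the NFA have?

6

Building bottom-up:
Each of the 6 symbol leaves contributes 0 ε-transitions.
  001 : 0 ε-transitions
  0|1|001 : 6 ε-transitions
  1(0|1|001) : 6 ε-transitions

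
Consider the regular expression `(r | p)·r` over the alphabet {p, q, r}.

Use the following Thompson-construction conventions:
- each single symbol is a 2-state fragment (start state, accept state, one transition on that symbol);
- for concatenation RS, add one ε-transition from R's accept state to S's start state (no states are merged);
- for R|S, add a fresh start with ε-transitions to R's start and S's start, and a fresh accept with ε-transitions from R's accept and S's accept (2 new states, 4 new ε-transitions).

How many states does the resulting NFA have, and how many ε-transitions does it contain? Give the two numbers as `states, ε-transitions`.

8, 5

Per subexpression:
Each of the 3 symbol leaves contributes 2 states and 0 ε-transitions.
  r | p : 6 states, 4 ε-transitions
  (r | p)·r : 8 states, 5 ε-transitions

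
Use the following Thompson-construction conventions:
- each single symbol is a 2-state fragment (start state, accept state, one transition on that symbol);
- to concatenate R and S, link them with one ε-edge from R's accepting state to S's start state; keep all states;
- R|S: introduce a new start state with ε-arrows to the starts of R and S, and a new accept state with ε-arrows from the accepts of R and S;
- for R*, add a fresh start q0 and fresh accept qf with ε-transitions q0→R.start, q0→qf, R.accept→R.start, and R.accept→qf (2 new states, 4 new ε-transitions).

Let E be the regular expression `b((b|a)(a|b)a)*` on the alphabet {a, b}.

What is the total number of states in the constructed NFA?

Recursing over subexpressions:
Each of the 6 symbol leaves contributes a 2-state fragment.
  b|a — 6 states
  a|b — 6 states
  (b|a)(a|b)a — 14 states
  ((b|a)(a|b)a)* — 16 states
  b((b|a)(a|b)a)* — 18 states

18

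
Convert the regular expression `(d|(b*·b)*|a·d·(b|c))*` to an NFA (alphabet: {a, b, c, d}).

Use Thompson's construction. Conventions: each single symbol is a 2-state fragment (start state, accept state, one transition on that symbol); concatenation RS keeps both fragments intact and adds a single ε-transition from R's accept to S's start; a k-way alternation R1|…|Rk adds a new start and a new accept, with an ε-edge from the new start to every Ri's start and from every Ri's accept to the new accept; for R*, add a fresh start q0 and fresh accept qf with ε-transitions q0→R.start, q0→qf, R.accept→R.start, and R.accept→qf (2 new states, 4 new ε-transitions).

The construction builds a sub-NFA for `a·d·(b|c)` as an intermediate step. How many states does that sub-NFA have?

Fragment for `a·d·(b|c)`:
Each of the 4 symbol leaves contributes a 2-state fragment.
  b|c — 6 states
  a·d·(b|c) — 10 states

10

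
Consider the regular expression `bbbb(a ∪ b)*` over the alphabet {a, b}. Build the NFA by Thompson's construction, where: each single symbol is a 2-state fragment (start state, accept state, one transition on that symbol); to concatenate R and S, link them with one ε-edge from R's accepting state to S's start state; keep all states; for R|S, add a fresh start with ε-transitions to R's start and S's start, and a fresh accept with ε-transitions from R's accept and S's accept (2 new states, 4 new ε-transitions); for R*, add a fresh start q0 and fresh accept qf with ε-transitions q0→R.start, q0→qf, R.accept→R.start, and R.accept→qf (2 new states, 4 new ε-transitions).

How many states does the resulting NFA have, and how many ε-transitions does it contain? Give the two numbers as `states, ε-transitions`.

16, 12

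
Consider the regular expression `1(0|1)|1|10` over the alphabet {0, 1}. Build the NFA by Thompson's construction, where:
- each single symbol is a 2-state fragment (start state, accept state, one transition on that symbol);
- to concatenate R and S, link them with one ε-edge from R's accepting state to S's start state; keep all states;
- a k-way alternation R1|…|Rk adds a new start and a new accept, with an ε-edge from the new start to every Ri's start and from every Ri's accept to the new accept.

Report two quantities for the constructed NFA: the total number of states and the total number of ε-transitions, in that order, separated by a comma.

Recursing over subexpressions:
Each of the 6 symbol leaves contributes 2 states and 0 ε-transitions.
  0|1 — 6 states, 4 ε-transitions
  1(0|1) — 8 states, 5 ε-transitions
  10 — 4 states, 1 ε-transition
  1(0|1)|1|10 — 16 states, 12 ε-transitions

16, 12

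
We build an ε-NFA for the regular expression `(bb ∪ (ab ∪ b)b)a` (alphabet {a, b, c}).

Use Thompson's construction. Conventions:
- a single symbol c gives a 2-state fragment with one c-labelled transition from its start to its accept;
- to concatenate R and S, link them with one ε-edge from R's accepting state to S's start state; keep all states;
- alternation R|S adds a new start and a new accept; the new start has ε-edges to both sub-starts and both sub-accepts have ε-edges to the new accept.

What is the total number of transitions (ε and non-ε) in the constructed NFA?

By structural recursion:
Each of the 7 symbol leaves contributes 1 transition (1 symbol, 0 ε).
  bb = 3 transitions (2 symbol, 1 ε)
  ab = 3 transitions (2 symbol, 1 ε)
  ab ∪ b = 8 transitions (3 symbol, 5 ε)
  (ab ∪ b)b = 10 transitions (4 symbol, 6 ε)
  bb ∪ (ab ∪ b)b = 17 transitions (6 symbol, 11 ε)
  (bb ∪ (ab ∪ b)b)a = 19 transitions (7 symbol, 12 ε)

19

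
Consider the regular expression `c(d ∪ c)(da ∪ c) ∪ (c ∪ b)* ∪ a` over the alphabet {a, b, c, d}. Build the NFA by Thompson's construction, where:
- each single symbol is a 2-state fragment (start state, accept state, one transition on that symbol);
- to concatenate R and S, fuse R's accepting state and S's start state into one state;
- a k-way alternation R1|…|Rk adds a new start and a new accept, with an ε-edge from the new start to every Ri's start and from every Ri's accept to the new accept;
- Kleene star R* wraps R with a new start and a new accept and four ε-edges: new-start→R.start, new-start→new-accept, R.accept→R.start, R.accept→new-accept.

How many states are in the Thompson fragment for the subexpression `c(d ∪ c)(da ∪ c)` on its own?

13

Fragment for `c(d ∪ c)(da ∪ c)`:
Each of the 6 symbol leaves contributes a 2-state fragment.
  d ∪ c → 6 states
  da → 3 states
  da ∪ c → 7 states
  c(d ∪ c)(da ∪ c) → 13 states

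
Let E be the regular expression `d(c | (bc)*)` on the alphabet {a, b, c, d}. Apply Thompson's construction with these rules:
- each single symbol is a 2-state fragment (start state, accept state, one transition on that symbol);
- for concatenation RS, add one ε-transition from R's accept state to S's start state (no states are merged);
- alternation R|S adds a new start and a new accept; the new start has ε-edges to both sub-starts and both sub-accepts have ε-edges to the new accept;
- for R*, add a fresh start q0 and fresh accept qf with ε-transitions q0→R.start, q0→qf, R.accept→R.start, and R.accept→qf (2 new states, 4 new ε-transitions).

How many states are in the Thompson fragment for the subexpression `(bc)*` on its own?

6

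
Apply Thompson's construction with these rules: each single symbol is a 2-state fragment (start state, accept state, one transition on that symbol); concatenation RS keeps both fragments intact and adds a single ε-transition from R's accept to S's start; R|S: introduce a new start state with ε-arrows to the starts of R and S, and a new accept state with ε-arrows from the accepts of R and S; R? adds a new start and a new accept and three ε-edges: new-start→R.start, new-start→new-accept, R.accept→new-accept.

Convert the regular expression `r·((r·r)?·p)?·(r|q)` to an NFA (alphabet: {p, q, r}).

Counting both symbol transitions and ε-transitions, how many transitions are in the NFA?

Per subexpression:
Each of the 6 symbol leaves contributes 1 transition (1 symbol, 0 ε).
  r·r = 3 transitions (2 symbol, 1 ε)
  (r·r)? = 6 transitions (2 symbol, 4 ε)
  (r·r)?·p = 8 transitions (3 symbol, 5 ε)
  ((r·r)?·p)? = 11 transitions (3 symbol, 8 ε)
  r|q = 6 transitions (2 symbol, 4 ε)
  r·((r·r)?·p)?·(r|q) = 20 transitions (6 symbol, 14 ε)

20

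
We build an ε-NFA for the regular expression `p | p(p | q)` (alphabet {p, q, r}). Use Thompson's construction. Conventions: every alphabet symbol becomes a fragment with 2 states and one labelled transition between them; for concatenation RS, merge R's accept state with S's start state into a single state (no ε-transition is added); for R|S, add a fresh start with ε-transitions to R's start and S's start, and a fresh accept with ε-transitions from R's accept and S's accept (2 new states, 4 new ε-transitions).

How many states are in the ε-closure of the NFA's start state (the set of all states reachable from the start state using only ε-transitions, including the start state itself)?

3

Compute the ε-closure size of each fragment's start state recursively; a symbol fragment's start has no outgoing ε-edge, so its closure is just itself (size 1).
  p | q — new start ε-reaches every alternative's start; none of them accept ε, so the new accept is not reached: |ε-closure| = 1 + 1 + 1 = 3
  p(p | q) — same as the first factor's closure: |ε-closure| = 1
  p | p(p | q) — |ε-closure| = 1 + 1 + 1 = 3 (the new accept is not ε-reachable since no branch accepts ε)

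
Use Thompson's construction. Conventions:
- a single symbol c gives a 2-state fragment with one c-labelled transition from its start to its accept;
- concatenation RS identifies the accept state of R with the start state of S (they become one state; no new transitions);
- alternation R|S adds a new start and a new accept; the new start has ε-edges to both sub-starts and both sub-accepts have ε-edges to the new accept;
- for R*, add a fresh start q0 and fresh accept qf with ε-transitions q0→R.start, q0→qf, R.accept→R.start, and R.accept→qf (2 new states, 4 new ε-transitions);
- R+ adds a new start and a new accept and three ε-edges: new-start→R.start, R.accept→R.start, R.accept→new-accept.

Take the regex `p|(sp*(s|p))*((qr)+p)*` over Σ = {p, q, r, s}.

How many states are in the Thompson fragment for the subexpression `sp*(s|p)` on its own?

Fragment for `sp*(s|p)`:
Each of the 4 symbol leaves contributes a 2-state fragment.
  p* = 4 states
  s|p = 6 states
  sp*(s|p) = 10 states

10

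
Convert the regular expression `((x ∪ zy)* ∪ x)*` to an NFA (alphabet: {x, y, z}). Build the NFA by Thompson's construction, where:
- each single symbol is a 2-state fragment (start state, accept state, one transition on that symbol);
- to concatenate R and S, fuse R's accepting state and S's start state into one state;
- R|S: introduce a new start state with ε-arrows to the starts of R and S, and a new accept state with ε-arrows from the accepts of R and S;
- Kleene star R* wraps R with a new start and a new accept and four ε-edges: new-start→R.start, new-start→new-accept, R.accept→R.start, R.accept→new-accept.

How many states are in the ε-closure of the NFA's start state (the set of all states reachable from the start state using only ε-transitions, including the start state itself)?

Let C(F) = |ε-closure(F.start)| within fragment F, and note whether F accepts ε. Symbol fragments have C = 1 and do not accept ε. Then:
  zy — |closure| equals the left operand's closure size = 1 (its accept is not ε-reachable, so the closure stops there)
  x ∪ zy — |closure| = 1 + 1 + 1 = 3 (the new accept is not ε-reachable since no branch accepts ε)
  (x ∪ zy)* — the star's fresh start ε-reaches both the body's start and the fresh accept: |closure| = 2 + 3 = 5
  (x ∪ zy)* ∪ x — new start ε-reaches every alternative's start; at least one alternative accepts ε, so the union's new accept is reached too: |closure| = 1 + 5 + 1 + 1 = 8
  ((x ∪ zy)* ∪ x)* — the star's fresh start ε-reaches both the body's start and the fresh accept: |closure| = 2 + 8 = 10

10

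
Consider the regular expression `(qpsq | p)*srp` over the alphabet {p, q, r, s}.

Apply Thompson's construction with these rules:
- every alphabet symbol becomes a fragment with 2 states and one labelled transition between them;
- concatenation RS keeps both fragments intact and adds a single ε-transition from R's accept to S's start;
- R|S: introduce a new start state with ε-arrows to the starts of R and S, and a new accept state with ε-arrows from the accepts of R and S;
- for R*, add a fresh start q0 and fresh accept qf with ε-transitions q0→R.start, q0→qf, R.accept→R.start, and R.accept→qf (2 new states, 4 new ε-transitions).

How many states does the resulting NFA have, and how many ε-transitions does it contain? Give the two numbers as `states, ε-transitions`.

Bottom-up over the parse tree:
Each of the 8 symbol leaves contributes 2 states and 0 ε-transitions.
  qpsq : 8 states, 3 ε-transitions
  qpsq | p : 12 states, 7 ε-transitions
  (qpsq | p)* : 14 states, 11 ε-transitions
  (qpsq | p)*srp : 20 states, 14 ε-transitions

20, 14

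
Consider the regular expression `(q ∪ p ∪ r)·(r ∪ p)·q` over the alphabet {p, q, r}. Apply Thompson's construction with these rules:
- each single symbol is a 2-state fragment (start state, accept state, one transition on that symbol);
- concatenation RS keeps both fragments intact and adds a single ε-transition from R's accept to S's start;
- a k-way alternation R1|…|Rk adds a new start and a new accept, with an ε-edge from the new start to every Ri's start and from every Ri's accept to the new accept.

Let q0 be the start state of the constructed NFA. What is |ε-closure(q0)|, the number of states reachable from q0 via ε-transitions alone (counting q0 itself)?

Let C(F) = |ε-closure(F.start)| within fragment F, and note whether F accepts ε. Symbol fragments have C = 1 and do not accept ε. Then:
  q ∪ p ∪ r → new start ε-reaches every alternative's start; none of them accept ε, so the new accept is not reached: |ε-closure| = 1 + 1 + 1 + 1 = 4
  r ∪ p → new start ε-reaches every alternative's start; none of them accept ε, so the new accept is not reached: |ε-closure| = 1 + 1 + 1 = 3
  (q ∪ p ∪ r)·(r ∪ p)·q → same as the first factor's closure: |ε-closure| = 4

4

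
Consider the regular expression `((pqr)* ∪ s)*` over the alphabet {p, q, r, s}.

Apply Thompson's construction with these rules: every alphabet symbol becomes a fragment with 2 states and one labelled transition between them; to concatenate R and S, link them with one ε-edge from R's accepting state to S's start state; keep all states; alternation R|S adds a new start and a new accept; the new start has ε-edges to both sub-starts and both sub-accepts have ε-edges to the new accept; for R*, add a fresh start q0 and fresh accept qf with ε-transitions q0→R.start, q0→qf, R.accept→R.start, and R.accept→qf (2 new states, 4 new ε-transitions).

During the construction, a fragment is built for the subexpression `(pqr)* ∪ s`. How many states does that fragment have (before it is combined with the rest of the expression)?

Fragment for `(pqr)* ∪ s`:
Each of the 4 symbol leaves contributes a 2-state fragment.
  pqr = 6 states
  (pqr)* = 8 states
  (pqr)* ∪ s = 12 states

12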